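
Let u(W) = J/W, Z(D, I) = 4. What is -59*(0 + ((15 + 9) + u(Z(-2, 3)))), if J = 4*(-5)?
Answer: -1121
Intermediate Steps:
J = -20
u(W) = -20/W
-59*(0 + ((15 + 9) + u(Z(-2, 3)))) = -59*(0 + ((15 + 9) - 20/4)) = -59*(0 + (24 - 20*1/4)) = -59*(0 + (24 - 5)) = -59*(0 + 19) = -59*19 = -1121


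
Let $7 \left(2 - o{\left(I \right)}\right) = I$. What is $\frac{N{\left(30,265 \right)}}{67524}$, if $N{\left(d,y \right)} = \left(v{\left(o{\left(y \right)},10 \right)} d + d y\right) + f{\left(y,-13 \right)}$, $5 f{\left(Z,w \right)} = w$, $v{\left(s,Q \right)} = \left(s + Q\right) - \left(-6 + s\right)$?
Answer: $\frac{42137}{337620} \approx 0.12481$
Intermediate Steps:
$o{\left(I \right)} = 2 - \frac{I}{7}$
$v{\left(s,Q \right)} = 6 + Q$ ($v{\left(s,Q \right)} = \left(Q + s\right) - \left(-6 + s\right) = 6 + Q$)
$f{\left(Z,w \right)} = \frac{w}{5}$
$N{\left(d,y \right)} = - \frac{13}{5} + 16 d + d y$ ($N{\left(d,y \right)} = \left(\left(6 + 10\right) d + d y\right) + \frac{1}{5} \left(-13\right) = \left(16 d + d y\right) - \frac{13}{5} = - \frac{13}{5} + 16 d + d y$)
$\frac{N{\left(30,265 \right)}}{67524} = \frac{- \frac{13}{5} + 16 \cdot 30 + 30 \cdot 265}{67524} = \left(- \frac{13}{5} + 480 + 7950\right) \frac{1}{67524} = \frac{42137}{5} \cdot \frac{1}{67524} = \frac{42137}{337620}$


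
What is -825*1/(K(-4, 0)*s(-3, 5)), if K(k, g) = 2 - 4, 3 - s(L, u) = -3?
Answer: 275/4 ≈ 68.750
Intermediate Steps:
s(L, u) = 6 (s(L, u) = 3 - 1*(-3) = 3 + 3 = 6)
K(k, g) = -2
-825*1/(K(-4, 0)*s(-3, 5)) = -825/((-2*6)) = -825/(-12) = -825*(-1/12) = 275/4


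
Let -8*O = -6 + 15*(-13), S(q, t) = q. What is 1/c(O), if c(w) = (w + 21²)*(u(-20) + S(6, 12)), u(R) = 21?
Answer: 8/100683 ≈ 7.9457e-5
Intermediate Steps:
O = 201/8 (O = -(-6 + 15*(-13))/8 = -(-6 - 195)/8 = -⅛*(-201) = 201/8 ≈ 25.125)
c(w) = 11907 + 27*w (c(w) = (w + 21²)*(21 + 6) = (w + 441)*27 = (441 + w)*27 = 11907 + 27*w)
1/c(O) = 1/(11907 + 27*(201/8)) = 1/(11907 + 5427/8) = 1/(100683/8) = 8/100683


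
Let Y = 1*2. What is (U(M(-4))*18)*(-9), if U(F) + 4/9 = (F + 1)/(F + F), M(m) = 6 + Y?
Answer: -153/8 ≈ -19.125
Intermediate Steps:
Y = 2
M(m) = 8 (M(m) = 6 + 2 = 8)
U(F) = -4/9 + (1 + F)/(2*F) (U(F) = -4/9 + (F + 1)/(F + F) = -4/9 + (1 + F)/((2*F)) = -4/9 + (1 + F)*(1/(2*F)) = -4/9 + (1 + F)/(2*F))
(U(M(-4))*18)*(-9) = (((1/18)*(9 + 8)/8)*18)*(-9) = (((1/18)*(⅛)*17)*18)*(-9) = ((17/144)*18)*(-9) = (17/8)*(-9) = -153/8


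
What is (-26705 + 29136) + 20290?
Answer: 22721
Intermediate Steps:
(-26705 + 29136) + 20290 = 2431 + 20290 = 22721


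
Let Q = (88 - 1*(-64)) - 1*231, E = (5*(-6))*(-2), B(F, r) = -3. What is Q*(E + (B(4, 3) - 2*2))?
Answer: -4187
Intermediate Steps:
E = 60 (E = -30*(-2) = 60)
Q = -79 (Q = (88 + 64) - 231 = 152 - 231 = -79)
Q*(E + (B(4, 3) - 2*2)) = -79*(60 + (-3 - 2*2)) = -79*(60 + (-3 - 4)) = -79*(60 - 7) = -79*53 = -4187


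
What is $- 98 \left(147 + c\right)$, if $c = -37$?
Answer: $-10780$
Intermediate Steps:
$- 98 \left(147 + c\right) = - 98 \left(147 - 37\right) = \left(-98\right) 110 = -10780$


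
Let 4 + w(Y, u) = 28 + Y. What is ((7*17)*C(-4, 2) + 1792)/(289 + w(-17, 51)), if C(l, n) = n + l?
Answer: 21/4 ≈ 5.2500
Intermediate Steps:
C(l, n) = l + n
w(Y, u) = 24 + Y (w(Y, u) = -4 + (28 + Y) = 24 + Y)
((7*17)*C(-4, 2) + 1792)/(289 + w(-17, 51)) = ((7*17)*(-4 + 2) + 1792)/(289 + (24 - 17)) = (119*(-2) + 1792)/(289 + 7) = (-238 + 1792)/296 = 1554*(1/296) = 21/4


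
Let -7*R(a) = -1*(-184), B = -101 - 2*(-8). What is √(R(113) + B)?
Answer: I*√5453/7 ≈ 10.549*I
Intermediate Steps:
B = -85 (B = -101 + 16 = -85)
R(a) = -184/7 (R(a) = -(-1)*(-184)/7 = -⅐*184 = -184/7)
√(R(113) + B) = √(-184/7 - 85) = √(-779/7) = I*√5453/7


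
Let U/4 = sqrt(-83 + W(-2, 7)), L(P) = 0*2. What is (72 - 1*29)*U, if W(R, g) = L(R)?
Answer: 172*I*sqrt(83) ≈ 1567.0*I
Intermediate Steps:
L(P) = 0
W(R, g) = 0
U = 4*I*sqrt(83) (U = 4*sqrt(-83 + 0) = 4*sqrt(-83) = 4*(I*sqrt(83)) = 4*I*sqrt(83) ≈ 36.442*I)
(72 - 1*29)*U = (72 - 1*29)*(4*I*sqrt(83)) = (72 - 29)*(4*I*sqrt(83)) = 43*(4*I*sqrt(83)) = 172*I*sqrt(83)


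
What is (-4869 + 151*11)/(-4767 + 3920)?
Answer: 3208/847 ≈ 3.7875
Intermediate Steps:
(-4869 + 151*11)/(-4767 + 3920) = (-4869 + 1661)/(-847) = -3208*(-1/847) = 3208/847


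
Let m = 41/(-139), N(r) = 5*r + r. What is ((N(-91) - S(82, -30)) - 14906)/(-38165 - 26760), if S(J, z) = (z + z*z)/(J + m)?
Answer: 25087042/105336175 ≈ 0.23816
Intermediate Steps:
N(r) = 6*r
m = -41/139 (m = 41*(-1/139) = -41/139 ≈ -0.29496)
S(J, z) = (z + z²)/(-41/139 + J) (S(J, z) = (z + z*z)/(J - 41/139) = (z + z²)/(-41/139 + J))
((N(-91) - S(82, -30)) - 14906)/(-38165 - 26760) = ((6*(-91) - 139*(-30)*(1 - 30)/(-41 + 139*82)) - 14906)/(-38165 - 26760) = ((-546 - 139*(-30)*(-29)/(-41 + 11398)) - 14906)/(-64925) = ((-546 - 139*(-30)*(-29)/11357) - 14906)*(-1/64925) = ((-546 - 1*120930/11357) - 14906)*(-1/64925) = ((-546 - 120930/11357) - 14906)*(-1/64925) = (-6321852/11357 - 14906)*(-1/64925) = -175609294/11357*(-1/64925) = 25087042/105336175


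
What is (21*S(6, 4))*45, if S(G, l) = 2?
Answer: 1890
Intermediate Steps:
(21*S(6, 4))*45 = (21*2)*45 = 42*45 = 1890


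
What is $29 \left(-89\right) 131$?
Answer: $-338111$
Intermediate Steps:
$29 \left(-89\right) 131 = \left(-2581\right) 131 = -338111$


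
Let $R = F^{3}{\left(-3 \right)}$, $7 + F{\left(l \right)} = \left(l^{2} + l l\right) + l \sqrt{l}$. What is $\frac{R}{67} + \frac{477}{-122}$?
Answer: $\frac{21721}{8174} - \frac{1008 i \sqrt{3}}{67} \approx 2.6573 - 26.058 i$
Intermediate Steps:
$F{\left(l \right)} = -7 + l^{\frac{3}{2}} + 2 l^{2}$ ($F{\left(l \right)} = -7 + \left(\left(l^{2} + l l\right) + l \sqrt{l}\right) = -7 + \left(\left(l^{2} + l^{2}\right) + l^{\frac{3}{2}}\right) = -7 + \left(2 l^{2} + l^{\frac{3}{2}}\right) = -7 + \left(l^{\frac{3}{2}} + 2 l^{2}\right) = -7 + l^{\frac{3}{2}} + 2 l^{2}$)
$R = \left(11 - 3 i \sqrt{3}\right)^{3}$ ($R = \left(-7 + \left(-3\right)^{\frac{3}{2}} + 2 \left(-3\right)^{2}\right)^{3} = \left(-7 - 3 i \sqrt{3} + 2 \cdot 9\right)^{3} = \left(-7 - 3 i \sqrt{3} + 18\right)^{3} = \left(11 - 3 i \sqrt{3}\right)^{3} \approx 440.0 - 1745.9 i$)
$\frac{R}{67} + \frac{477}{-122} = \frac{440 - 1008 i \sqrt{3}}{67} + \frac{477}{-122} = \left(440 - 1008 i \sqrt{3}\right) \frac{1}{67} + 477 \left(- \frac{1}{122}\right) = \left(\frac{440}{67} - \frac{1008 i \sqrt{3}}{67}\right) - \frac{477}{122} = \frac{21721}{8174} - \frac{1008 i \sqrt{3}}{67}$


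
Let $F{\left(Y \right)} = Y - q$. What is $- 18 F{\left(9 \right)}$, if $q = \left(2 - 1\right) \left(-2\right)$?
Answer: $-198$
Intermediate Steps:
$q = -2$ ($q = 1 \left(-2\right) = -2$)
$F{\left(Y \right)} = 2 + Y$ ($F{\left(Y \right)} = Y - -2 = Y + 2 = 2 + Y$)
$- 18 F{\left(9 \right)} = - 18 \left(2 + 9\right) = \left(-18\right) 11 = -198$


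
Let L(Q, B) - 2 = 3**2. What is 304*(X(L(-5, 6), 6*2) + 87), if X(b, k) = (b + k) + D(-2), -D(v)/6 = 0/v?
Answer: 33440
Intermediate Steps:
D(v) = 0 (D(v) = -0/v = -6*0 = 0)
L(Q, B) = 11 (L(Q, B) = 2 + 3**2 = 2 + 9 = 11)
X(b, k) = b + k (X(b, k) = (b + k) + 0 = b + k)
304*(X(L(-5, 6), 6*2) + 87) = 304*((11 + 6*2) + 87) = 304*((11 + 12) + 87) = 304*(23 + 87) = 304*110 = 33440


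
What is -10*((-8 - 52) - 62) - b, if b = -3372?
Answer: 4592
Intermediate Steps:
-10*((-8 - 52) - 62) - b = -10*((-8 - 52) - 62) - 1*(-3372) = -10*(-60 - 62) + 3372 = -10*(-122) + 3372 = 1220 + 3372 = 4592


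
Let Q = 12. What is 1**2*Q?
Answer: 12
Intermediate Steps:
1**2*Q = 1**2*12 = 1*12 = 12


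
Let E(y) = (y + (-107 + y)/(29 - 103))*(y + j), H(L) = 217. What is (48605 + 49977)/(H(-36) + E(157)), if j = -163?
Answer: -331594/2425 ≈ -136.74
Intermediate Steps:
E(y) = (-163 + y)*(107/74 + 73*y/74) (E(y) = (y + (-107 + y)/(29 - 103))*(y - 163) = (y + (-107 + y)/(-74))*(-163 + y) = (y + (-107 + y)*(-1/74))*(-163 + y) = (y + (107/74 - y/74))*(-163 + y) = (107/74 + 73*y/74)*(-163 + y) = (-163 + y)*(107/74 + 73*y/74))
(48605 + 49977)/(H(-36) + E(157)) = (48605 + 49977)/(217 + (-17441/74 - 5896/37*157 + (73/74)*157**2)) = 98582/(217 + (-17441/74 - 925672/37 + (73/74)*24649)) = 98582/(217 + (-17441/74 - 925672/37 + 1799377/74)) = 98582/(217 - 34704/37) = 98582/(-26675/37) = 98582*(-37/26675) = -331594/2425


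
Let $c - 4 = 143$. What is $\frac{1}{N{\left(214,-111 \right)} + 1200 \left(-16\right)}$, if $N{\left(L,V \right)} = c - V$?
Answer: $- \frac{1}{18942} \approx -5.2793 \cdot 10^{-5}$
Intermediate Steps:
$c = 147$ ($c = 4 + 143 = 147$)
$N{\left(L,V \right)} = 147 - V$
$\frac{1}{N{\left(214,-111 \right)} + 1200 \left(-16\right)} = \frac{1}{\left(147 - -111\right) + 1200 \left(-16\right)} = \frac{1}{\left(147 + 111\right) - 19200} = \frac{1}{258 - 19200} = \frac{1}{-18942} = - \frac{1}{18942}$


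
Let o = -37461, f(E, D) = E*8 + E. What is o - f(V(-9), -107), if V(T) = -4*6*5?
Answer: -36381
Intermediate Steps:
V(T) = -120 (V(T) = -24*5 = -120)
f(E, D) = 9*E (f(E, D) = 8*E + E = 9*E)
o - f(V(-9), -107) = -37461 - 9*(-120) = -37461 - 1*(-1080) = -37461 + 1080 = -36381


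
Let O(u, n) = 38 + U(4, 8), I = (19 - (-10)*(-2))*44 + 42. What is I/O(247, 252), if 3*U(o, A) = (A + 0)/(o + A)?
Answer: -9/172 ≈ -0.052326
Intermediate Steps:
U(o, A) = A/(3*(A + o)) (U(o, A) = ((A + 0)/(o + A))/3 = (A/(A + o))/3 = A/(3*(A + o)))
I = -2 (I = (19 - 1*20)*44 + 42 = (19 - 20)*44 + 42 = -1*44 + 42 = -44 + 42 = -2)
O(u, n) = 344/9 (O(u, n) = 38 + (1/3)*8/(8 + 4) = 38 + (1/3)*8/12 = 38 + (1/3)*8*(1/12) = 38 + 2/9 = 344/9)
I/O(247, 252) = -2/344/9 = -2*9/344 = -9/172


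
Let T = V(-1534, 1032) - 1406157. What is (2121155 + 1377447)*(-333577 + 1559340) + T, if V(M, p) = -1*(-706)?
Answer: 4288455477875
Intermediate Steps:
V(M, p) = 706
T = -1405451 (T = 706 - 1406157 = -1405451)
(2121155 + 1377447)*(-333577 + 1559340) + T = (2121155 + 1377447)*(-333577 + 1559340) - 1405451 = 3498602*1225763 - 1405451 = 4288456883326 - 1405451 = 4288455477875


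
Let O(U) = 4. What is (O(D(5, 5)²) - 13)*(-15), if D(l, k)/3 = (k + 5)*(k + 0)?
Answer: 135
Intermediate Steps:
D(l, k) = 3*k*(5 + k) (D(l, k) = 3*((k + 5)*(k + 0)) = 3*((5 + k)*k) = 3*(k*(5 + k)) = 3*k*(5 + k))
(O(D(5, 5)²) - 13)*(-15) = (4 - 13)*(-15) = -9*(-15) = 135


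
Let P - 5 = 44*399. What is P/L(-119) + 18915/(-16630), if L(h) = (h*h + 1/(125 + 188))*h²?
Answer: -3491614360978/3070051163963 ≈ -1.1373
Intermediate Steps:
L(h) = h²*(1/313 + h²) (L(h) = (h² + 1/313)*h² = (1/313 + h²)*h² = h²*(1/313 + h²))
P = 17561 (P = 5 + 44*399 = 5 + 17556 = 17561)
P/L(-119) + 18915/(-16630) = 17561/((-119)⁴ + (1/313)*(-119)²) + 18915/(-16630) = 17561/(200533921 + (1/313)*14161) + 18915*(-1/16630) = 17561/(200533921 + 14161/313) - 3783/3326 = 17561/(62767131434/313) - 3783/3326 = 17561*(313/62767131434) - 3783/3326 = 323329/3692184202 - 3783/3326 = -3491614360978/3070051163963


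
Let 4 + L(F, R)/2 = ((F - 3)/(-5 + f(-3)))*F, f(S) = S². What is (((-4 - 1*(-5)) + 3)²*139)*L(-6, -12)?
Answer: 42256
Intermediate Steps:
L(F, R) = -8 + 2*F*(-¾ + F/4) (L(F, R) = -8 + 2*(((F - 3)/(-5 + (-3)²))*F) = -8 + 2*(((-3 + F)/(-5 + 9))*F) = -8 + 2*(((-3 + F)/4)*F) = -8 + 2*(((-3 + F)*(¼))*F) = -8 + 2*((-¾ + F/4)*F) = -8 + 2*(F*(-¾ + F/4)) = -8 + 2*F*(-¾ + F/4))
(((-4 - 1*(-5)) + 3)²*139)*L(-6, -12) = (((-4 - 1*(-5)) + 3)²*139)*(-8 + (½)*(-6)² - 3/2*(-6)) = (((-4 + 5) + 3)²*139)*(-8 + (½)*36 + 9) = ((1 + 3)²*139)*(-8 + 18 + 9) = (4²*139)*19 = (16*139)*19 = 2224*19 = 42256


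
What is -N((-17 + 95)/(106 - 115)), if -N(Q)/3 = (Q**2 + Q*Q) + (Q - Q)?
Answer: 1352/3 ≈ 450.67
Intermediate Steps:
N(Q) = -6*Q**2 (N(Q) = -3*((Q**2 + Q*Q) + (Q - Q)) = -3*((Q**2 + Q**2) + 0) = -3*(2*Q**2 + 0) = -6*Q**2)
-N((-17 + 95)/(106 - 115)) = -(-6)*((-17 + 95)/(106 - 115))**2 = -(-6)*(78/(-9))**2 = -(-6)*(78*(-1/9))**2 = -(-6)*(-26/3)**2 = -(-6)*676/9 = -1*(-1352/3) = 1352/3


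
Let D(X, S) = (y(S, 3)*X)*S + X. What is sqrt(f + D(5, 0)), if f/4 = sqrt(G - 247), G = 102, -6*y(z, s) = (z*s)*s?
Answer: sqrt(5 + 4*I*sqrt(145)) ≈ 5.1684 + 4.6597*I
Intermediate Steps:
y(z, s) = -z*s**2/6 (y(z, s) = -z*s*s/6 = -s*z*s/6 = -z*s**2/6)
D(X, S) = X - 3*X*S**2/2 (D(X, S) = ((-1/6*S*3**2)*X)*S + X = ((-1/6*S*9)*X)*S + X = ((-3*S/2)*X)*S + X = (-3*S*X/2)*S + X = -3*X*S**2/2 + X = X - 3*X*S**2/2)
f = 4*I*sqrt(145) (f = 4*sqrt(102 - 247) = 4*sqrt(-145) = 4*(I*sqrt(145)) = 4*I*sqrt(145) ≈ 48.166*I)
sqrt(f + D(5, 0)) = sqrt(4*I*sqrt(145) + (1/2)*5*(2 - 3*0**2)) = sqrt(4*I*sqrt(145) + (1/2)*5*(2 - 3*0)) = sqrt(4*I*sqrt(145) + (1/2)*5*(2 + 0)) = sqrt(4*I*sqrt(145) + (1/2)*5*2) = sqrt(4*I*sqrt(145) + 5) = sqrt(5 + 4*I*sqrt(145))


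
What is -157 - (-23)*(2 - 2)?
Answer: -157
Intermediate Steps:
-157 - (-23)*(2 - 2) = -157 - (-23)*0 = -157 - 23*0 = -157 + 0 = -157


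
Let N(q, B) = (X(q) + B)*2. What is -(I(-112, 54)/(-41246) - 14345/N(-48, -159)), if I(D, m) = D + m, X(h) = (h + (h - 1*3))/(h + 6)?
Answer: -2070922142/45226239 ≈ -45.790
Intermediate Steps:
X(h) = (-3 + 2*h)/(6 + h) (X(h) = (h + (h - 3))/(6 + h) = (h + (-3 + h))/(6 + h) = (-3 + 2*h)/(6 + h))
N(q, B) = 2*B + 2*(-3 + 2*q)/(6 + q) (N(q, B) = ((-3 + 2*q)/(6 + q) + B)*2 = (B + (-3 + 2*q)/(6 + q))*2 = 2*B + 2*(-3 + 2*q)/(6 + q))
-(I(-112, 54)/(-41246) - 14345/N(-48, -159)) = -((-112 + 54)/(-41246) - 14345*(6 - 48)/(2*(-3 + 2*(-48) - 159*(6 - 48)))) = -(-58*(-1/41246) - 14345*(-21/(-3 - 96 - 159*(-42)))) = -(29/20623 - 14345*(-21/(-3 - 96 + 6678))) = -(29/20623 - 14345/(2*(-1/42)*6579)) = -(29/20623 - 14345/(-2193/7)) = -(29/20623 - 14345*(-7/2193)) = -(29/20623 + 100415/2193) = -1*2070922142/45226239 = -2070922142/45226239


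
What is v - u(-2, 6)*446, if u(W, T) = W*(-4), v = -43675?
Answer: -47243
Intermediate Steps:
u(W, T) = -4*W
v - u(-2, 6)*446 = -43675 - (-4*(-2))*446 = -43675 - 8*446 = -43675 - 1*3568 = -43675 - 3568 = -47243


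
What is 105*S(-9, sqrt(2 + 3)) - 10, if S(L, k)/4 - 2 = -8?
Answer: -2530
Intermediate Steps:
S(L, k) = -24 (S(L, k) = 8 + 4*(-8) = 8 - 32 = -24)
105*S(-9, sqrt(2 + 3)) - 10 = 105*(-24) - 10 = -2520 - 10 = -2530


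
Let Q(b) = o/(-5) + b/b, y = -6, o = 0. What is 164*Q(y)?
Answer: 164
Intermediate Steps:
Q(b) = 1 (Q(b) = 0/(-5) + b/b = 0*(-1/5) + 1 = 0 + 1 = 1)
164*Q(y) = 164*1 = 164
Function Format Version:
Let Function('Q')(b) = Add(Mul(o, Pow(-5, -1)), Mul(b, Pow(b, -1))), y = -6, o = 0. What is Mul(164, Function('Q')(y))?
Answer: 164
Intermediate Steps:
Function('Q')(b) = 1 (Function('Q')(b) = Add(Mul(0, Pow(-5, -1)), Mul(b, Pow(b, -1))) = Add(Mul(0, Rational(-1, 5)), 1) = Add(0, 1) = 1)
Mul(164, Function('Q')(y)) = Mul(164, 1) = 164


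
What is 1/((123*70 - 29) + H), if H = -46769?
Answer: -1/38188 ≈ -2.6186e-5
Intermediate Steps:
1/((123*70 - 29) + H) = 1/((123*70 - 29) - 46769) = 1/((8610 - 29) - 46769) = 1/(8581 - 46769) = 1/(-38188) = -1/38188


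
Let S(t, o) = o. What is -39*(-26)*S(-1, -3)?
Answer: -3042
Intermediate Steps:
-39*(-26)*S(-1, -3) = -39*(-26)*(-3) = -(-1014)*(-3) = -1*3042 = -3042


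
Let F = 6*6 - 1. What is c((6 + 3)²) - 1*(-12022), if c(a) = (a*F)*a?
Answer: 241657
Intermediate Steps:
F = 35 (F = 36 - 1 = 35)
c(a) = 35*a² (c(a) = (a*35)*a = (35*a)*a = 35*a²)
c((6 + 3)²) - 1*(-12022) = 35*((6 + 3)²)² - 1*(-12022) = 35*(9²)² + 12022 = 35*81² + 12022 = 35*6561 + 12022 = 229635 + 12022 = 241657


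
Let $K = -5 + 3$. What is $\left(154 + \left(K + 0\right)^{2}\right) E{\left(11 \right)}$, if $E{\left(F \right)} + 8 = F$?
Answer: $474$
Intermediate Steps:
$K = -2$
$E{\left(F \right)} = -8 + F$
$\left(154 + \left(K + 0\right)^{2}\right) E{\left(11 \right)} = \left(154 + \left(-2 + 0\right)^{2}\right) \left(-8 + 11\right) = \left(154 + \left(-2\right)^{2}\right) 3 = \left(154 + 4\right) 3 = 158 \cdot 3 = 474$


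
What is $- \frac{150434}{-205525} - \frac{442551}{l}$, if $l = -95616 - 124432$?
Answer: $\frac{124057995107}{45225365200} \approx 2.7431$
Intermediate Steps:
$l = -220048$ ($l = -95616 - 124432 = -220048$)
$- \frac{150434}{-205525} - \frac{442551}{l} = - \frac{150434}{-205525} - \frac{442551}{-220048} = \left(-150434\right) \left(- \frac{1}{205525}\right) - - \frac{442551}{220048} = \frac{150434}{205525} + \frac{442551}{220048} = \frac{124057995107}{45225365200}$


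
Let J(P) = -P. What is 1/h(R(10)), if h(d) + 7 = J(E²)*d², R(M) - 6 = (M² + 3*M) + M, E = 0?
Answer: -⅐ ≈ -0.14286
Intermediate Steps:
R(M) = 6 + M² + 4*M (R(M) = 6 + ((M² + 3*M) + M) = 6 + (M² + 4*M) = 6 + M² + 4*M)
h(d) = -7 (h(d) = -7 + (-1*0²)*d² = -7 + (-1*0)*d² = -7 + 0*d² = -7 + 0 = -7)
1/h(R(10)) = 1/(-7) = -⅐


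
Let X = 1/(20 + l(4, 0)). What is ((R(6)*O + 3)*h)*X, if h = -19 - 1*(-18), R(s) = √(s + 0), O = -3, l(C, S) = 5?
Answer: -3/25 + 3*√6/25 ≈ 0.17394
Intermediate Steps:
R(s) = √s
X = 1/25 (X = 1/(20 + 5) = 1/25 ≈ 0.040000)
h = -1 (h = -19 + 18 = -1)
((R(6)*O + 3)*h)*X = ((√6*(-3) + 3)*(-1))*(1/25) = ((-3*√6 + 3)*(-1))*(1/25) = ((3 - 3*√6)*(-1))*(1/25) = (-3 + 3*√6)*(1/25) = -3/25 + 3*√6/25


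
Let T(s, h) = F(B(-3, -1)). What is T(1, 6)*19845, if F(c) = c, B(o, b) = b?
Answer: -19845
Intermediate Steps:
T(s, h) = -1
T(1, 6)*19845 = -1*19845 = -19845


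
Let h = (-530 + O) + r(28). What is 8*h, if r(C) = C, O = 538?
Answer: 288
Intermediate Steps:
h = 36 (h = (-530 + 538) + 28 = 8 + 28 = 36)
8*h = 8*36 = 288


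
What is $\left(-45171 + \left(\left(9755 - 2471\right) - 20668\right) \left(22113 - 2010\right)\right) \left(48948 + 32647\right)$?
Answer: $-21957518278185$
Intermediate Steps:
$\left(-45171 + \left(\left(9755 - 2471\right) - 20668\right) \left(22113 - 2010\right)\right) \left(48948 + 32647\right) = \left(-45171 + \left(7284 - 20668\right) 20103\right) 81595 = \left(-45171 - 269058552\right) 81595 = \left(-269103723\right) 81595 = -21957518278185$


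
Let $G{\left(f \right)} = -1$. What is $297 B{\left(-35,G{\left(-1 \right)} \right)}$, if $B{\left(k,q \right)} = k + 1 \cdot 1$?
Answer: $-10098$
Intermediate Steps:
$B{\left(k,q \right)} = 1 + k$ ($B{\left(k,q \right)} = k + 1 = 1 + k$)
$297 B{\left(-35,G{\left(-1 \right)} \right)} = 297 \left(1 - 35\right) = 297 \left(-34\right) = -10098$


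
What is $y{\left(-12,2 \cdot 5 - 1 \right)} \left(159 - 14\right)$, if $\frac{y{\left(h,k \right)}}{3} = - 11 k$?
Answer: $-43065$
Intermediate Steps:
$y{\left(h,k \right)} = - 33 k$ ($y{\left(h,k \right)} = 3 \left(- 11 k\right) = - 33 k$)
$y{\left(-12,2 \cdot 5 - 1 \right)} \left(159 - 14\right) = - 33 \left(2 \cdot 5 - 1\right) \left(159 - 14\right) = - 33 \left(10 - 1\right) 145 = \left(-33\right) 9 \cdot 145 = \left(-297\right) 145 = -43065$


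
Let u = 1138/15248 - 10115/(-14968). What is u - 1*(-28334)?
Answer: 202090580265/7132252 ≈ 28335.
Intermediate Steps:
u = 5352097/7132252 (u = 1138*(1/15248) - 10115*(-1/14968) = 569/7624 + 10115/14968 = 5352097/7132252 ≈ 0.75041)
u - 1*(-28334) = 5352097/7132252 - 1*(-28334) = 5352097/7132252 + 28334 = 202090580265/7132252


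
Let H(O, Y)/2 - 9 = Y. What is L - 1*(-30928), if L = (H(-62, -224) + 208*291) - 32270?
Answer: 58756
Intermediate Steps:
H(O, Y) = 18 + 2*Y
L = 27828 (L = ((18 + 2*(-224)) + 208*291) - 32270 = ((18 - 448) + 60528) - 32270 = (-430 + 60528) - 32270 = 60098 - 32270 = 27828)
L - 1*(-30928) = 27828 - 1*(-30928) = 27828 + 30928 = 58756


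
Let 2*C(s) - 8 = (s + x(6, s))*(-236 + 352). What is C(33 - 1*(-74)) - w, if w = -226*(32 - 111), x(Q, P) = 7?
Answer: -11238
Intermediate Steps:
C(s) = 410 + 58*s (C(s) = 4 + ((s + 7)*(-236 + 352))/2 = 4 + ((7 + s)*116)/2 = 4 + (812 + 116*s)/2 = 4 + (406 + 58*s) = 410 + 58*s)
w = 17854 (w = -226*(-79) = 17854)
C(33 - 1*(-74)) - w = (410 + 58*(33 - 1*(-74))) - 1*17854 = (410 + 58*(33 + 74)) - 17854 = (410 + 58*107) - 17854 = (410 + 6206) - 17854 = 6616 - 17854 = -11238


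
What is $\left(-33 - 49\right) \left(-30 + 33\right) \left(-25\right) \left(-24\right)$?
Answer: $-147600$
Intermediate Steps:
$\left(-33 - 49\right) \left(-30 + 33\right) \left(-25\right) \left(-24\right) = \left(-82\right) 3 \left(-25\right) \left(-24\right) = \left(-246\right) \left(-25\right) \left(-24\right) = 6150 \left(-24\right) = -147600$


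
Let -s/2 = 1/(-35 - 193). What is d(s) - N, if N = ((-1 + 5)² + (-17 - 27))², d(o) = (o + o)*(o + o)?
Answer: -2547215/3249 ≈ -784.00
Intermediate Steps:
s = 1/114 (s = -2/(-35 - 193) = -2/(-228) = -2*(-1/228) = 1/114 ≈ 0.0087719)
d(o) = 4*o² (d(o) = (2*o)*(2*o) = 4*o²)
N = 784 (N = (4² - 44)² = (16 - 44)² = (-28)² = 784)
d(s) - N = 4*(1/114)² - 1*784 = 4*(1/12996) - 784 = 1/3249 - 784 = -2547215/3249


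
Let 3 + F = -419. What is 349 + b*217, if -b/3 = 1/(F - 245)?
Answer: 233434/667 ≈ 349.98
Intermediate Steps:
F = -422 (F = -3 - 419 = -422)
b = 3/667 (b = -3/(-422 - 245) = -3/(-667) = -3*(-1/667) = 3/667 ≈ 0.0044978)
349 + b*217 = 349 + (3/667)*217 = 349 + 651/667 = 233434/667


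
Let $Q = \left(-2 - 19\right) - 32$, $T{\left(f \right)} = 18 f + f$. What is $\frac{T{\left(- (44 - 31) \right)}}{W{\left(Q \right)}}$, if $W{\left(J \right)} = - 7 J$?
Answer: $- \frac{247}{371} \approx -0.66577$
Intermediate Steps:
$T{\left(f \right)} = 19 f$
$Q = -53$ ($Q = -21 - 32 = -53$)
$\frac{T{\left(- (44 - 31) \right)}}{W{\left(Q \right)}} = \frac{19 \left(- (44 - 31)\right)}{\left(-7\right) \left(-53\right)} = \frac{19 \left(- (44 - 31)\right)}{371} = 19 \left(\left(-1\right) 13\right) \frac{1}{371} = 19 \left(-13\right) \frac{1}{371} = \left(-247\right) \frac{1}{371} = - \frac{247}{371}$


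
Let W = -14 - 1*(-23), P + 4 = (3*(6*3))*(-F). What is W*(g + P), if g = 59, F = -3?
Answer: 1953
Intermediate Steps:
P = 158 (P = -4 + (3*(6*3))*(-1*(-3)) = -4 + (3*18)*3 = -4 + 54*3 = -4 + 162 = 158)
W = 9 (W = -14 + 23 = 9)
W*(g + P) = 9*(59 + 158) = 9*217 = 1953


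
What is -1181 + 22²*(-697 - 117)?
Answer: -395157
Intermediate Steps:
-1181 + 22²*(-697 - 117) = -1181 + 484*(-814) = -1181 - 393976 = -395157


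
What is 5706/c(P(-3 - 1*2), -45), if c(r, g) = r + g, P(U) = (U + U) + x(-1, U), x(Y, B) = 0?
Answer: -5706/55 ≈ -103.75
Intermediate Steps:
P(U) = 2*U (P(U) = (U + U) + 0 = 2*U + 0 = 2*U)
c(r, g) = g + r
5706/c(P(-3 - 1*2), -45) = 5706/(-45 + 2*(-3 - 1*2)) = 5706/(-45 + 2*(-3 - 2)) = 5706/(-45 + 2*(-5)) = 5706/(-45 - 10) = 5706/(-55) = 5706*(-1/55) = -5706/55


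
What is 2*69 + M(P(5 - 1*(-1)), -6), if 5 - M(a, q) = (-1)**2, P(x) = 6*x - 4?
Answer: 142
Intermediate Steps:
P(x) = -4 + 6*x
M(a, q) = 4 (M(a, q) = 5 - 1*(-1)**2 = 5 - 1*1 = 5 - 1 = 4)
2*69 + M(P(5 - 1*(-1)), -6) = 2*69 + 4 = 138 + 4 = 142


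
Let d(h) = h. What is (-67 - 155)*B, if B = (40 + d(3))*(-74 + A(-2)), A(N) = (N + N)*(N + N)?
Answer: 553668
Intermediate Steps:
A(N) = 4*N² (A(N) = (2*N)*(2*N) = 4*N²)
B = -2494 (B = (40 + 3)*(-74 + 4*(-2)²) = 43*(-74 + 4*4) = 43*(-74 + 16) = 43*(-58) = -2494)
(-67 - 155)*B = (-67 - 155)*(-2494) = -222*(-2494) = 553668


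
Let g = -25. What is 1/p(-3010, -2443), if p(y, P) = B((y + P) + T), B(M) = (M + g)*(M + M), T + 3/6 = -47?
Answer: 2/121572051 ≈ 1.6451e-8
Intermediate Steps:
T = -95/2 (T = -1/2 - 47 = -95/2 ≈ -47.500)
B(M) = 2*M*(-25 + M) (B(M) = (M - 25)*(M + M) = (-25 + M)*(2*M) = 2*M*(-25 + M))
p(y, P) = 2*(-145/2 + P + y)*(-95/2 + P + y) (p(y, P) = 2*((y + P) - 95/2)*(-25 + ((y + P) - 95/2)) = 2*((P + y) - 95/2)*(-25 + ((P + y) - 95/2)) = 2*(-95/2 + P + y)*(-25 + (-95/2 + P + y)) = 2*(-95/2 + P + y)*(-145/2 + P + y) = 2*(-145/2 + P + y)*(-95/2 + P + y))
1/p(-3010, -2443) = 1/((-145 + 2*(-2443) + 2*(-3010))*(-95 + 2*(-2443) + 2*(-3010))/2) = 1/((-145 - 4886 - 6020)*(-95 - 4886 - 6020)/2) = 1/((1/2)*(-11051)*(-11001)) = 1/(121572051/2) = 2/121572051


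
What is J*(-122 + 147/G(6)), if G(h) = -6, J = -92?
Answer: 13478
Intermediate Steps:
J*(-122 + 147/G(6)) = -92*(-122 + 147/(-6)) = -92*(-122 + 147*(-1/6)) = -92*(-122 - 49/2) = -92*(-293/2) = 13478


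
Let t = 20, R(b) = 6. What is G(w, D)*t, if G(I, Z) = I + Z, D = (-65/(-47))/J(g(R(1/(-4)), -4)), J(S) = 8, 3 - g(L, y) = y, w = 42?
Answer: 79285/94 ≈ 843.46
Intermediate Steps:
g(L, y) = 3 - y
D = 65/376 (D = -65/(-47)/8 = -65*(-1/47)*(⅛) = (65/47)*(⅛) = 65/376 ≈ 0.17287)
G(w, D)*t = (42 + 65/376)*20 = (15857/376)*20 = 79285/94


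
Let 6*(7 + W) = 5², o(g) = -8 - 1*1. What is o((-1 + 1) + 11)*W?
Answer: 51/2 ≈ 25.500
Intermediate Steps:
o(g) = -9 (o(g) = -8 - 1 = -9)
W = -17/6 (W = -7 + (⅙)*5² = -7 + (⅙)*25 = -7 + 25/6 = -17/6 ≈ -2.8333)
o((-1 + 1) + 11)*W = -9*(-17/6) = 51/2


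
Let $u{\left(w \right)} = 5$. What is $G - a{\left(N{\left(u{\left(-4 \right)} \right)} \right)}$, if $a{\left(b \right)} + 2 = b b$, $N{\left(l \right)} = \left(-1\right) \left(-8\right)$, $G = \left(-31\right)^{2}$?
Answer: $899$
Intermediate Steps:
$G = 961$
$N{\left(l \right)} = 8$
$a{\left(b \right)} = -2 + b^{2}$ ($a{\left(b \right)} = -2 + b b = -2 + b^{2}$)
$G - a{\left(N{\left(u{\left(-4 \right)} \right)} \right)} = 961 - \left(-2 + 8^{2}\right) = 961 - \left(-2 + 64\right) = 961 - 62 = 899$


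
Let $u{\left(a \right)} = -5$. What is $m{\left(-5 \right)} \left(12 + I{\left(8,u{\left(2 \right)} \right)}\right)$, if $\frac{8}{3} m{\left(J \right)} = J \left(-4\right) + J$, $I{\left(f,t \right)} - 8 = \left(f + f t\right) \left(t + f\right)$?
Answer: $- \frac{855}{2} \approx -427.5$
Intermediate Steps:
$I{\left(f,t \right)} = 8 + \left(f + t\right) \left(f + f t\right)$ ($I{\left(f,t \right)} = 8 + \left(f + f t\right) \left(t + f\right) = 8 + \left(f + f t\right) \left(f + t\right) = 8 + \left(f + t\right) \left(f + f t\right)$)
$m{\left(J \right)} = - \frac{9 J}{8}$ ($m{\left(J \right)} = \frac{3 \left(J \left(-4\right) + J\right)}{8} = \frac{3 \left(- 4 J + J\right)}{8} = \frac{3 \left(- 3 J\right)}{8} = - \frac{9 J}{8}$)
$m{\left(-5 \right)} \left(12 + I{\left(8,u{\left(2 \right)} \right)}\right) = \left(- \frac{9}{8}\right) \left(-5\right) \left(12 + \left(8 + 8^{2} + 8 \left(-5\right) + 8 \left(-5\right)^{2} - 5 \cdot 8^{2}\right)\right) = \frac{45 \left(12 + \left(8 + 64 - 40 + 8 \cdot 25 - 320\right)\right)}{8} = \frac{45 \left(12 + \left(8 + 64 - 40 + 200 - 320\right)\right)}{8} = \frac{45 \left(12 - 88\right)}{8} = \frac{45}{8} \left(-76\right) = - \frac{855}{2}$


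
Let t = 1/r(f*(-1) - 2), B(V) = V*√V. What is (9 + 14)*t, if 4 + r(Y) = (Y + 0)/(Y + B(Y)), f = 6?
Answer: 23*(I - 2*√2)/(-3*I + 8*√2) ≈ -5.8759 + 0.47485*I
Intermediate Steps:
B(V) = V^(3/2)
r(Y) = -4 + Y/(Y + Y^(3/2)) (r(Y) = -4 + (Y + 0)/(Y + Y^(3/2)) = -4 + Y/(Y + Y^(3/2)))
t = (-8 - 16*I*√2)/(24 + 64*I*√2) (t = 1/((-4*(6*(-1) - 2)^(3/2) - 3*(6*(-1) - 2))/((6*(-1) - 2) + (6*(-1) - 2)^(3/2))) = 1/((-4*(-6 - 2)^(3/2) - 3*(-6 - 2))/((-6 - 2) + (-6 - 2)^(3/2))) = 1/((-(-64)*I*√2 - 3*(-8))/(-8 + (-8)^(3/2))) = 1/((-(-64)*I*√2 + 24)/(-8 - 16*I*√2)) = 1/((64*I*√2 + 24)/(-8 - 16*I*√2)) = 1/((24 + 64*I*√2)/(-8 - 16*I*√2)) = (-8 - 16*I*√2)/(24 + 64*I*√2) ≈ -0.25547 + 0.020645*I)
(9 + 14)*t = (9 + 14)*((I - 2*√2)/(-3*I + 8*√2)) = 23*((I - 2*√2)/(-3*I + 8*√2)) = 23*(I - 2*√2)/(-3*I + 8*√2)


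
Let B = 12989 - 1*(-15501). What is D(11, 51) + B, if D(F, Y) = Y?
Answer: 28541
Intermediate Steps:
B = 28490 (B = 12989 + 15501 = 28490)
D(11, 51) + B = 51 + 28490 = 28541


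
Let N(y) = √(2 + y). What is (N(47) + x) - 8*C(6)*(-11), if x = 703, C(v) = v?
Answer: 1238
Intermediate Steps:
(N(47) + x) - 8*C(6)*(-11) = (√(2 + 47) + 703) - 8*6*(-11) = (√49 + 703) - 48*(-11) = (7 + 703) + 528 = 710 + 528 = 1238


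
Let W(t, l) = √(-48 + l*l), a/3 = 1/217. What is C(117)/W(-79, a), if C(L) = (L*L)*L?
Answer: -115850007*I*√2260263/753421 ≈ -2.3117e+5*I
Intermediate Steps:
C(L) = L³ (C(L) = L²*L = L³)
a = 3/217 ≈ 0.013825
W(t, l) = √(-48 + l²)
C(117)/W(-79, a) = 117³/(√(-48 + (3/217)²)) = 1601613/(√(-48 + 9/47089)) = 1601613/(√(-2260263/47089)) = 1601613/((I*√2260263/217)) = 1601613*(-217*I*√2260263/2260263) = -115850007*I*√2260263/753421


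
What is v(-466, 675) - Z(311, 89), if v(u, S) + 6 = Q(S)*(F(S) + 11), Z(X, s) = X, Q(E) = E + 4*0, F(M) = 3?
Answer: 9133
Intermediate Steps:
Q(E) = E (Q(E) = E + 0 = E)
v(u, S) = -6 + 14*S (v(u, S) = -6 + S*(3 + 11) = -6 + S*14 = -6 + 14*S)
v(-466, 675) - Z(311, 89) = (-6 + 14*675) - 1*311 = (-6 + 9450) - 311 = 9444 - 311 = 9133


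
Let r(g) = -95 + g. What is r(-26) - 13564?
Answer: -13685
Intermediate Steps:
r(-26) - 13564 = (-95 - 26) - 13564 = -121 - 13564 = -13685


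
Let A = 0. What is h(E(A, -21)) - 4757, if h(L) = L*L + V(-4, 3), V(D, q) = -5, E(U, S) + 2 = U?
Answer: -4758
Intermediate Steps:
E(U, S) = -2 + U
h(L) = -5 + L**2 (h(L) = L*L - 5 = L**2 - 5 = -5 + L**2)
h(E(A, -21)) - 4757 = (-5 + (-2 + 0)**2) - 4757 = (-5 + (-2)**2) - 4757 = (-5 + 4) - 4757 = -1 - 4757 = -4758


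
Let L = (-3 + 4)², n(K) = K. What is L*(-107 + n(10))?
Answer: -97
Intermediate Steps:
L = 1 (L = 1² = 1)
L*(-107 + n(10)) = 1*(-107 + 10) = 1*(-97) = -97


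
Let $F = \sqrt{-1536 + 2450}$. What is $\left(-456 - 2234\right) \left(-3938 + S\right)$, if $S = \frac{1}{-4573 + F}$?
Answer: $\frac{44303846381534}{4182283} + \frac{538 \sqrt{914}}{4182283} \approx 1.0593 \cdot 10^{7}$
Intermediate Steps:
$F = \sqrt{914} \approx 30.232$
$S = \frac{1}{-4573 + \sqrt{914}} \approx -0.00022013$
$\left(-456 - 2234\right) \left(-3938 + S\right) = \left(-456 - 2234\right) \left(-3938 - \left(\frac{4573}{20911415} + \frac{\sqrt{914}}{20911415}\right)\right) = - 2690 \left(- \frac{82349156843}{20911415} - \frac{\sqrt{914}}{20911415}\right) = \frac{44303846381534}{4182283} + \frac{538 \sqrt{914}}{4182283}$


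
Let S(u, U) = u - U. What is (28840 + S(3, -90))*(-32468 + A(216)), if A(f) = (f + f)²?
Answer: 4460195548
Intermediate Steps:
A(f) = 4*f² (A(f) = (2*f)² = 4*f²)
(28840 + S(3, -90))*(-32468 + A(216)) = (28840 + (3 - 1*(-90)))*(-32468 + 4*216²) = (28840 + (3 + 90))*(-32468 + 4*46656) = (28840 + 93)*(-32468 + 186624) = 28933*154156 = 4460195548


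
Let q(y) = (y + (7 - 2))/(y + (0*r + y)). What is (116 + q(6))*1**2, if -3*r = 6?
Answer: 1403/12 ≈ 116.92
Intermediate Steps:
r = -2 (r = -1/3*6 = -2)
q(y) = (5 + y)/(2*y) (q(y) = (y + (7 - 2))/(y + (0*(-2) + y)) = (y + 5)/(y + (0 + y)) = (5 + y)/(y + y) = (5 + y)/((2*y)) = (5 + y)*(1/(2*y)) = (5 + y)/(2*y))
(116 + q(6))*1**2 = (116 + (1/2)*(5 + 6)/6)*1**2 = (116 + (1/2)*(1/6)*11)*1 = (116 + 11/12)*1 = (1403/12)*1 = 1403/12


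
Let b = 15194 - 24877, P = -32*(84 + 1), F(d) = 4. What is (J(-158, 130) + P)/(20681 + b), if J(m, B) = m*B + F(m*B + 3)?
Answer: -1292/611 ≈ -2.1146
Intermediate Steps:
J(m, B) = 4 + B*m (J(m, B) = m*B + 4 = B*m + 4 = 4 + B*m)
P = -2720 (P = -32*85 = -2720)
b = -9683
(J(-158, 130) + P)/(20681 + b) = ((4 + 130*(-158)) - 2720)/(20681 - 9683) = ((4 - 20540) - 2720)/10998 = (-20536 - 2720)*(1/10998) = -23256*1/10998 = -1292/611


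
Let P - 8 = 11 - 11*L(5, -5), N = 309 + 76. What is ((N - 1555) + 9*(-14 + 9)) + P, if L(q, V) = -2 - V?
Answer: -1229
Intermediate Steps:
N = 385
P = -14 (P = 8 + (11 - 11*(-2 - 1*(-5))) = 8 + (11 - 11*(-2 + 5)) = 8 + (11 - 11*3) = 8 + (11 - 33) = 8 - 22 = -14)
((N - 1555) + 9*(-14 + 9)) + P = ((385 - 1555) + 9*(-14 + 9)) - 14 = (-1170 + 9*(-5)) - 14 = (-1170 - 45) - 14 = -1215 - 14 = -1229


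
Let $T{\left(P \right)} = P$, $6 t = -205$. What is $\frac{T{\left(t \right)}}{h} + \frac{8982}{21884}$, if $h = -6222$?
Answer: $\frac{84950561}{204243372} \approx 0.41593$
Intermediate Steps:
$t = - \frac{205}{6}$ ($t = \frac{1}{6} \left(-205\right) = - \frac{205}{6} \approx -34.167$)
$\frac{T{\left(t \right)}}{h} + \frac{8982}{21884} = - \frac{205}{6 \left(-6222\right)} + \frac{8982}{21884} = \left(- \frac{205}{6}\right) \left(- \frac{1}{6222}\right) + 8982 \cdot \frac{1}{21884} = \frac{205}{37332} + \frac{4491}{10942} = \frac{84950561}{204243372}$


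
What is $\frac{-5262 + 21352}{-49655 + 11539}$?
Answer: $- \frac{8045}{19058} \approx -0.42213$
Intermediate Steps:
$\frac{-5262 + 21352}{-49655 + 11539} = \frac{16090}{-38116} = 16090 \left(- \frac{1}{38116}\right) = - \frac{8045}{19058}$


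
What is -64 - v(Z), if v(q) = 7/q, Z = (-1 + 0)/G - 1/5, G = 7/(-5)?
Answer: -1397/18 ≈ -77.611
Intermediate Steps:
G = -7/5 (G = 7*(-⅕) = -7/5 ≈ -1.4000)
Z = 18/35 (Z = (-1 + 0)/(-7/5) - 1/5 = -1*(-5/7) - 1*⅕ = 5/7 - ⅕ = 18/35 ≈ 0.51429)
-64 - v(Z) = -64 - 7/18/35 = -64 - 7*35/18 = -64 - 1*245/18 = -64 - 245/18 = -1397/18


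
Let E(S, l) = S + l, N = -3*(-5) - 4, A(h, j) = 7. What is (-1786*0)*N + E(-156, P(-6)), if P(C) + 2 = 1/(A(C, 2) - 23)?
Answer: -2529/16 ≈ -158.06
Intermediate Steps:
N = 11 (N = 15 - 4 = 11)
P(C) = -33/16 (P(C) = -2 + 1/(7 - 23) = -2 + 1/(-16) = -2 - 1/16 = -33/16)
(-1786*0)*N + E(-156, P(-6)) = -1786*0*11 + (-156 - 33/16) = -47*0*11 - 2529/16 = 0*11 - 2529/16 = 0 - 2529/16 = -2529/16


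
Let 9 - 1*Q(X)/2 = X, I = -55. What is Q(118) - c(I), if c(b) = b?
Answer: -163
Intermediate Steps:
Q(X) = 18 - 2*X
Q(118) - c(I) = (18 - 2*118) - 1*(-55) = (18 - 236) + 55 = -218 + 55 = -163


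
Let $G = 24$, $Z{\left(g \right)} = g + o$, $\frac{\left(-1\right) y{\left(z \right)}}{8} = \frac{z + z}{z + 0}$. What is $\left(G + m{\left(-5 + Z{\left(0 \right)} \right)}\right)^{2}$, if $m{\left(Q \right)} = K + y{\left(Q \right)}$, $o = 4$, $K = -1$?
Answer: $49$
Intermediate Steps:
$y{\left(z \right)} = -16$ ($y{\left(z \right)} = - 8 \frac{z + z}{z + 0} = - 8 \frac{2 z}{z} = \left(-8\right) 2 = -16$)
$Z{\left(g \right)} = 4 + g$ ($Z{\left(g \right)} = g + 4 = 4 + g$)
$m{\left(Q \right)} = -17$ ($m{\left(Q \right)} = -1 - 16 = -17$)
$\left(G + m{\left(-5 + Z{\left(0 \right)} \right)}\right)^{2} = \left(24 - 17\right)^{2} = 7^{2} = 49$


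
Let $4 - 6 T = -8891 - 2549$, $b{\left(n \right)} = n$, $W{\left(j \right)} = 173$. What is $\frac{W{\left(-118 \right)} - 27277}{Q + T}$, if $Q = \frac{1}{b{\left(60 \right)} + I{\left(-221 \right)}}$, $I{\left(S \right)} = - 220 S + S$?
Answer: $- \frac{119402976}{8402497} \approx -14.21$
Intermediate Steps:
$I{\left(S \right)} = - 219 S$
$T = \frac{5722}{3}$ ($T = \frac{2}{3} - \frac{-8891 - 2549}{6} = \frac{2}{3} - - \frac{5720}{3} = \frac{2}{3} + \frac{5720}{3} = \frac{5722}{3} \approx 1907.3$)
$Q = \frac{1}{48459}$ ($Q = \frac{1}{60 - -48399} = \frac{1}{60 + 48399} = \frac{1}{48459} \approx 2.0636 \cdot 10^{-5}$)
$\frac{W{\left(-118 \right)} - 27277}{Q + T} = \frac{173 - 27277}{\frac{1}{48459} + \frac{5722}{3}} = - \frac{27104}{\frac{92427467}{48459}} = \left(-27104\right) \frac{48459}{92427467} = - \frac{119402976}{8402497}$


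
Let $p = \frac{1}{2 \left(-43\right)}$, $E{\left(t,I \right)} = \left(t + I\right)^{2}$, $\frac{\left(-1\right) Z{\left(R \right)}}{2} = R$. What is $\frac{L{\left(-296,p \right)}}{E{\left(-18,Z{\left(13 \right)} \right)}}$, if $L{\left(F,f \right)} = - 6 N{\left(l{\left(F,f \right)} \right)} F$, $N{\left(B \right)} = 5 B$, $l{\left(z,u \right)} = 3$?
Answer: $\frac{1665}{121} \approx 13.76$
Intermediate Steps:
$Z{\left(R \right)} = - 2 R$
$E{\left(t,I \right)} = \left(I + t\right)^{2}$
$p = - \frac{1}{86}$ ($p = \frac{1}{-86} = - \frac{1}{86} \approx -0.011628$)
$L{\left(F,f \right)} = - 90 F$ ($L{\left(F,f \right)} = - 6 \cdot 5 \cdot 3 F = \left(-6\right) 15 F = - 90 F$)
$\frac{L{\left(-296,p \right)}}{E{\left(-18,Z{\left(13 \right)} \right)}} = \frac{\left(-90\right) \left(-296\right)}{\left(\left(-2\right) 13 - 18\right)^{2}} = \frac{26640}{\left(-26 - 18\right)^{2}} = \frac{26640}{\left(-44\right)^{2}} = \frac{26640}{1936} = 26640 \cdot \frac{1}{1936} = \frac{1665}{121}$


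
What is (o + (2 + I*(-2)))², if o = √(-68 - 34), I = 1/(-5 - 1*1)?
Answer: -869/9 + 14*I*√102/3 ≈ -96.556 + 47.131*I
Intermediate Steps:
I = -⅙ (I = 1/(-5 - 1) = 1/(-6) = -⅙ ≈ -0.16667)
o = I*√102 (o = √(-102) = I*√102 ≈ 10.1*I)
(o + (2 + I*(-2)))² = (I*√102 + (2 - ⅙*(-2)))² = (I*√102 + (2 + ⅓))² = (I*√102 + 7/3)² = (7/3 + I*√102)²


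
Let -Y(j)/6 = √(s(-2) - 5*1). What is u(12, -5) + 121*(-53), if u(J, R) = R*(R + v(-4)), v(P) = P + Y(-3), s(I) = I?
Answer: -6368 + 30*I*√7 ≈ -6368.0 + 79.373*I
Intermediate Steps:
Y(j) = -6*I*√7 (Y(j) = -6*√(-2 - 5*1) = -6*√(-2 - 5) = -6*I*√7)
v(P) = P - 6*I*√7
u(J, R) = R*(-4 + R - 6*I*√7) (u(J, R) = R*(R + (-4 - 6*I*√7)) = R*(-4 + R - 6*I*√7))
u(12, -5) + 121*(-53) = -5*(-4 - 5 - 6*I*√7) + 121*(-53) = -5*(-9 - 6*I*√7) - 6413 = (45 + 30*I*√7) - 6413 = -6368 + 30*I*√7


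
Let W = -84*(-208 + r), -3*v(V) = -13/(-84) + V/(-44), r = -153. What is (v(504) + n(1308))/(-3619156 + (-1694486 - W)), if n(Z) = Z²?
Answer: -4742525449/14813473752 ≈ -0.32015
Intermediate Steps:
v(V) = -13/252 + V/132 (v(V) = -(-13/(-84) + V/(-44))/3 = -(-13*(-1/84) + V*(-1/44))/3 = -(13/84 - V/44)/3 = -13/252 + V/132)
W = 30324 (W = -84*(-208 - 153) = -84*(-361) = 30324)
(v(504) + n(1308))/(-3619156 + (-1694486 - W)) = ((-13/252 + (1/132)*504) + 1308²)/(-3619156 + (-1694486 - 1*30324)) = ((-13/252 + 42/11) + 1710864)/(-3619156 + (-1694486 - 30324)) = (10441/2772 + 1710864)/(-3619156 - 1724810) = (4742525449/2772)/(-5343966) = (4742525449/2772)*(-1/5343966) = -4742525449/14813473752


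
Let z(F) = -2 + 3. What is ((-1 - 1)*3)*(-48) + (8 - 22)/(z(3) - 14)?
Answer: 3758/13 ≈ 289.08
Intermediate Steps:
z(F) = 1
((-1 - 1)*3)*(-48) + (8 - 22)/(z(3) - 14) = ((-1 - 1)*3)*(-48) + (8 - 22)/(1 - 14) = -2*3*(-48) - 14/(-13) = -6*(-48) - 14*(-1/13) = 288 + 14/13 = 3758/13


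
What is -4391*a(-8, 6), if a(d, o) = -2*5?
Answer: 43910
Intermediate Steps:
a(d, o) = -10
-4391*a(-8, 6) = -4391*(-10) = 43910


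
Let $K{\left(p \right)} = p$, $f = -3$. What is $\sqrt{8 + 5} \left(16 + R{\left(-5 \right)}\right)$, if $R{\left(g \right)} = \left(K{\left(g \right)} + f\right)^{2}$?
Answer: $80 \sqrt{13} \approx 288.44$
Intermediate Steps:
$R{\left(g \right)} = \left(-3 + g\right)^{2}$ ($R{\left(g \right)} = \left(g - 3\right)^{2} = \left(-3 + g\right)^{2}$)
$\sqrt{8 + 5} \left(16 + R{\left(-5 \right)}\right) = \sqrt{8 + 5} \left(16 + \left(-3 - 5\right)^{2}\right) = \sqrt{13} \left(16 + \left(-8\right)^{2}\right) = \sqrt{13} \left(16 + 64\right) = \sqrt{13} \cdot 80 = 80 \sqrt{13}$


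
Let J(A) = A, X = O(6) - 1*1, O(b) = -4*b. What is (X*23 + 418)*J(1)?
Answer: -157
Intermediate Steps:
X = -25 (X = -4*6 - 1*1 = -24 - 1 = -25)
(X*23 + 418)*J(1) = (-25*23 + 418)*1 = (-575 + 418)*1 = -157*1 = -157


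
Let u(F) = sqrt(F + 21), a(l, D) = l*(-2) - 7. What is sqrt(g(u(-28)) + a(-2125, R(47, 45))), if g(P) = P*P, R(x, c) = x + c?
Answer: 2*sqrt(1059) ≈ 65.085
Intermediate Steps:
R(x, c) = c + x
a(l, D) = -7 - 2*l (a(l, D) = -2*l - 7 = -7 - 2*l)
u(F) = sqrt(21 + F)
g(P) = P**2
sqrt(g(u(-28)) + a(-2125, R(47, 45))) = sqrt((sqrt(21 - 28))**2 + (-7 - 2*(-2125))) = sqrt((sqrt(-7))**2 + (-7 + 4250)) = sqrt((I*sqrt(7))**2 + 4243) = sqrt(-7 + 4243) = sqrt(4236) = 2*sqrt(1059)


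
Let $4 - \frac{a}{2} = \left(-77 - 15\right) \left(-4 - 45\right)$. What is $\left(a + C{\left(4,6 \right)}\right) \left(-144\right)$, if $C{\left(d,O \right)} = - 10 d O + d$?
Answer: $1331136$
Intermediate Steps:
$C{\left(d,O \right)} = d - 10 O d$ ($C{\left(d,O \right)} = - 10 O d + d = d - 10 O d$)
$a = -9008$ ($a = 8 - 2 \left(-77 - 15\right) \left(-4 - 45\right) = 8 - 2 \left(\left(-92\right) \left(-49\right)\right) = 8 - 9016 = -9008$)
$\left(a + C{\left(4,6 \right)}\right) \left(-144\right) = \left(-9008 + 4 \left(1 - 60\right)\right) \left(-144\right) = \left(-9008 + 4 \left(-59\right)\right) \left(-144\right) = \left(-9008 - 236\right) \left(-144\right) = \left(-9244\right) \left(-144\right) = 1331136$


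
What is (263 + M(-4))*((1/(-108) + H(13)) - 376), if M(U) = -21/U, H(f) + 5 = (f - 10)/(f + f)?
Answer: -573813575/5616 ≈ -1.0217e+5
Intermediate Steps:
H(f) = -5 + (-10 + f)/(2*f) (H(f) = -5 + (f - 10)/(f + f) = -5 + (-10 + f)/((2*f)) = -5 + (-10 + f)*(1/(2*f)) = -5 + (-10 + f)/(2*f))
(263 + M(-4))*((1/(-108) + H(13)) - 376) = (263 - 21/(-4))*((1/(-108) + (-9/2 - 5/13)) - 376) = (263 - 21*(-¼))*((-1/108 + (-9/2 - 5*1/13)) - 376) = (263 + 21/4)*((-1/108 + (-9/2 - 5/13)) - 376) = 1073*((-1/108 - 127/26) - 376)/4 = 1073*(-6871/1404 - 376)/4 = (1073/4)*(-534775/1404) = -573813575/5616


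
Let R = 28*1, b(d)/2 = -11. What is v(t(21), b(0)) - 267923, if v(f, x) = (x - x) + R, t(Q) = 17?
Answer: -267895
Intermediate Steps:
b(d) = -22 (b(d) = 2*(-11) = -22)
R = 28
v(f, x) = 28 (v(f, x) = (x - x) + 28 = 0 + 28 = 28)
v(t(21), b(0)) - 267923 = 28 - 267923 = -267895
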